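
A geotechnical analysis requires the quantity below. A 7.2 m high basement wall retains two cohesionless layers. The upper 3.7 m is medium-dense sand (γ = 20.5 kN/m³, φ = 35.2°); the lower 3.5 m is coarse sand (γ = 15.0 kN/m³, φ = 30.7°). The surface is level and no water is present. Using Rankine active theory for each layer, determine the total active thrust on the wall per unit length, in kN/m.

K_a1 = tan²(45°−35.2°/2) = 0.2687; K_a2 = tan²(45°−30.7°/2) = 0.3240.
Layer 1: σ at base = K_a1 γ₁ h₁ = 20.38 kPa; P₁ = ½×20.38×3.7 = 37.70.
Layer 2: σ_v at top = γ₁h₁ = 75.85; σ_h top = K_a2×75.85 = 24.58; σ_h base = K_a2×(75.85+15.0×3.5) = 41.59.
P₂ = ½(24.58+41.59)×3.5 = 115.8. Total P_a = 37.70+115.8 = 153.5 kN/m.

153 kN/m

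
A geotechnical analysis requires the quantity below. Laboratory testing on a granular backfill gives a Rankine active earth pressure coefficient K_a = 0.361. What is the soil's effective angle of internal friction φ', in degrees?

28.0°

K_a = tan²(45° − φ/2) ⇒ 45° − φ/2 = arctan(√0.361) = 31.00°.
φ = 2(45° − 31.00°) = 28.00°.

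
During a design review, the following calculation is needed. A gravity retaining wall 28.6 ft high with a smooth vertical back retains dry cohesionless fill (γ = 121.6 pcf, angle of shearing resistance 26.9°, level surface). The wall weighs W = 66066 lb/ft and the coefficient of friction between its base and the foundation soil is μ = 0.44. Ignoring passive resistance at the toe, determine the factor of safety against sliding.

1.55

K_a = tan²(45° − 26.9°/2) = 0.3770.
P_a = ½K_aγH² = 0.5×0.3770×121.6×28.6² = 18750 lb/ft, acting at H/3 = 9.533 ft above the base.
FS_sliding = μW / P_a = 0.44×66066 / 18750 = 1.550.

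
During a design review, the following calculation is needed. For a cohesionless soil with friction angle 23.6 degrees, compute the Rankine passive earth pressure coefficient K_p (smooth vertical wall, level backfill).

2.34

K_p = (1 + sin φ)/(1 − sin φ) = tan²(45° + 23.6°/2) = 2.335.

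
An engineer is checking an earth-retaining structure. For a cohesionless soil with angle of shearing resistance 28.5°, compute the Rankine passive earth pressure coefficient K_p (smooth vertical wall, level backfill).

K_p = (1 + sin φ)/(1 − sin φ) = tan²(45° + 28.5°/2) = 2.825.

2.83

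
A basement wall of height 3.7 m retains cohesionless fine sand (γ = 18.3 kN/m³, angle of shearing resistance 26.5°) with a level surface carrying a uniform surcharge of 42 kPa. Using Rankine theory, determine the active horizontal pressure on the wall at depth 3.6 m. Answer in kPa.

K_a = (1 − sin φ)/(1 + sin φ) = 0.3829.
σ_v = γz + q = 18.3 × 3.6 + 42 = 107.9 kPa.
σ_h = K_a σ_v = 0.3829 × 107.9 = 41.31 kPa.

41.3 kPa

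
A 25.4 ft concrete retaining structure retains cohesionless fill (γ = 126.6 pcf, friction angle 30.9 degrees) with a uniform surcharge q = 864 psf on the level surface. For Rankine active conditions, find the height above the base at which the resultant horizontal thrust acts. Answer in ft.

9.95 ft

K_a = 0.3214.
Triangular part P₁ = ½K_aγH² = 13130 at H/3 = 8.467 ft; rectangular part P₂ = K_a q H = 7053 at H/2 = 12.70 ft.
ȳ = (P₁·8.467 + P₂·12.70)/(P₁+P₂) = 9.946 ft.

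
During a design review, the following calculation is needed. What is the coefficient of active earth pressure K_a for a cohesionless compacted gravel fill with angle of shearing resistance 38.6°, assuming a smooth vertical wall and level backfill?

0.232

K_a = tan²(45° − φ/2) = tan²(25.70°) = 0.2316.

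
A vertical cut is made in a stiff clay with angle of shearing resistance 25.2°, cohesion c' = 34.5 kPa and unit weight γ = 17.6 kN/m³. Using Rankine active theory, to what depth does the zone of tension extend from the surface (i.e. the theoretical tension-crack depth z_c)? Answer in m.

6.18 m

K_a = tan²(45° − 25.2°/2) = 0.4027; √K_a = 0.6346.
The active pressure is zero where K_a γ z = 2c√K_a, so z_c = 2c/(γ√K_a) = 2×34.5/(17.6×0.6346) = 6.178 m.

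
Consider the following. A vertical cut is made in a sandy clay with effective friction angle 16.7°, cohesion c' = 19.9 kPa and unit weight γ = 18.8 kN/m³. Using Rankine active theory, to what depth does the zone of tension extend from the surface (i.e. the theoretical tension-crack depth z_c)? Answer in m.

K_a = tan²(45° − 16.7°/2) = 0.5536; √K_a = 0.7440.
The active pressure is zero where K_a γ z = 2c√K_a, so z_c = 2c/(γ√K_a) = 2×19.9/(18.8×0.7440) = 2.845 m.

2.85 m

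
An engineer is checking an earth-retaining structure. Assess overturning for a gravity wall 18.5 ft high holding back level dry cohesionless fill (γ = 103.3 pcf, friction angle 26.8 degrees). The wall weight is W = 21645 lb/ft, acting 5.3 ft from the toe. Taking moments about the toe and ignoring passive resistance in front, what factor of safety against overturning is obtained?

2.78

K_a = tan²(45° − 26.8°/2) = 0.3785.
P_a = ½K_aγH² = 0.5×0.3785×103.3×18.5² = 6690 lb/ft, acting at H/3 = 6.167 ft above the base.
Overturning moment M_o = P_a × H/3 = 6690 × 6.167 = 41260.
Resisting moment M_r = W × 5.3 = 21645 × 5.3 = 114700.
FS_overturning = M_r/M_o = 114700/41260 = 2.781.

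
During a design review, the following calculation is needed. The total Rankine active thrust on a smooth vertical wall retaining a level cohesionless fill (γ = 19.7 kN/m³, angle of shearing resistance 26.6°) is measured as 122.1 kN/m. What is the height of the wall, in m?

5.70 m

K_a = 0.3814. P_a = ½ K_a γ H² ⇒ H = √(2P_a/(K_a γ)).
H = √(2×122.1/(0.3814×19.7)) = 5.701 m.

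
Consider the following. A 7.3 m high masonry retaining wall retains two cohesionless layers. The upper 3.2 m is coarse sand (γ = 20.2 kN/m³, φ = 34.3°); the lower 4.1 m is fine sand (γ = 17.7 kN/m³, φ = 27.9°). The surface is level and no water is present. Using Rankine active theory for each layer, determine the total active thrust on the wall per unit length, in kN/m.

K_a1 = tan²(45°−34.3°/2) = 0.2792; K_a2 = tan²(45°−27.9°/2) = 0.3625.
Layer 1: σ at base = K_a1 γ₁ h₁ = 18.04 kPa; P₁ = ½×18.04×3.2 = 28.87.
Layer 2: σ_v at top = γ₁h₁ = 64.64; σ_h top = K_a2×64.64 = 23.43; σ_h base = K_a2×(64.64+17.7×4.1) = 49.73.
P₂ = ½(23.43+49.73)×4.1 = 150.0. Total P_a = 28.87+150.0 = 178.9 kN/m.

179 kN/m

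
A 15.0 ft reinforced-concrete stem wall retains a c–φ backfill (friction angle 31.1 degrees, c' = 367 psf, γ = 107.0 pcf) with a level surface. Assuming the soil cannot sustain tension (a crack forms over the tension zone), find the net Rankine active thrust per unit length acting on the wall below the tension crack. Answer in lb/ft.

K_a = 0.3188; √K_a = 0.5646.
Tension-crack depth z_c = 2c/(γ√K_a) = 2×367/(107.0×0.5646) = 12.15 ft.
σ_a at base = K_a γ H − 2c√K_a = 0.3188×107.0×15.0 − 2×367×0.5646 = 97.24 psf.
P_a = ½ × 97.24 × (H − z_c) = 0.5×97.24×2.851 = 138.6 lb/ft.

139 lb/ft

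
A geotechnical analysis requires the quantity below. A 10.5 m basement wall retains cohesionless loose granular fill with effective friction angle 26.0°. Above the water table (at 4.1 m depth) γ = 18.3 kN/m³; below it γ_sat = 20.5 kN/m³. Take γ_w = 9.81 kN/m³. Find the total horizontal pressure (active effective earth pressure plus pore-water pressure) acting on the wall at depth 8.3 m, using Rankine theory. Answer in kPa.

K_a = (1 − sin φ)/(1 + sin φ) = 0.3905.
γ' = 20.5 − 9.81 = 10.69 kN/m³.
Effective vertical stress at 8.3 m: σ'_v = 18.3×4.1 + 10.69×4.20 = 119.9 kPa.
σ'_h = K_a σ'_v = 0.3905 × 119.9 = 46.83 kPa; u = γ_w × 4.20 = 41.20 kPa.
Total σ_h = 46.83 + 41.20 = 88.03 kPa.

88.0 kPa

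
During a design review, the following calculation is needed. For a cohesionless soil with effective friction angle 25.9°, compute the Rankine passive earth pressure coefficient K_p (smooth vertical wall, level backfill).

K_p = (1 + sin φ)/(1 − sin φ) = tan²(45° + 25.9°/2) = 2.551.

2.55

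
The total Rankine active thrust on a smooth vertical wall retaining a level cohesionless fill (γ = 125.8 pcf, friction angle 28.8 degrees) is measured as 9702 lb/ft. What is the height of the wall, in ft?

21.0 ft

K_a = 0.3498. P_a = ½ K_a γ H² ⇒ H = √(2P_a/(K_a γ)).
H = √(2×9702/(0.3498×125.8)) = 21.00 ft.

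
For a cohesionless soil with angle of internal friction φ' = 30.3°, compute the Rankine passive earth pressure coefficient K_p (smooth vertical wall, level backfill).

3.04

K_p = (1 + sin φ)/(1 − sin φ) = tan²(45° + 30.3°/2) = 3.037.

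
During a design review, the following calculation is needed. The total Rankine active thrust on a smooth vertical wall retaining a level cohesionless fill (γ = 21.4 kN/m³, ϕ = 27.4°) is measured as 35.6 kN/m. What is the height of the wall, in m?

K_a = 0.3697. P_a = ½ K_a γ H² ⇒ H = √(2P_a/(K_a γ)).
H = √(2×35.6/(0.3697×21.4)) = 3.000 m.

3.00 m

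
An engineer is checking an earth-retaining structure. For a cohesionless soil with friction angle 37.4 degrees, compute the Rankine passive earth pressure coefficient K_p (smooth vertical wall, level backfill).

K_p = (1 + sin φ)/(1 − sin φ) = tan²(45° + 37.4°/2) = 4.094.

4.09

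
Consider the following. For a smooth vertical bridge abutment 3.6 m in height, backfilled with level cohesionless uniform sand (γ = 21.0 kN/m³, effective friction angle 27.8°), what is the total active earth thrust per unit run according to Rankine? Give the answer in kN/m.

K_a = tan²(45° − φ/2) = 0.3639.
P_a = ½ K_a γ H² = 0.5 × 0.3639 × 21.0 × 3.6² = 49.52 kN/m.

49.5 kN/m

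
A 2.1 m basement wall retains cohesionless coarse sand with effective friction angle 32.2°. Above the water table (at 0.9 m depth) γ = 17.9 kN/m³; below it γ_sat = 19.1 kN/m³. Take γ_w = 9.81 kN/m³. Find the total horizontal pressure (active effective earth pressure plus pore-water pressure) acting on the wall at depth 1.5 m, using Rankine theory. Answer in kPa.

K_a = (1 − sin φ)/(1 + sin φ) = 0.3047.
γ' = 19.1 − 9.81 = 9.290 kN/m³.
Effective vertical stress at 1.5 m: σ'_v = 17.9×0.9 + 9.290×0.600 = 21.68 kPa.
σ'_h = K_a σ'_v = 0.3047 × 21.68 = 6.608 kPa; u = γ_w × 0.600 = 5.886 kPa.
Total σ_h = 6.608 + 5.886 = 12.49 kPa.

12.5 kPa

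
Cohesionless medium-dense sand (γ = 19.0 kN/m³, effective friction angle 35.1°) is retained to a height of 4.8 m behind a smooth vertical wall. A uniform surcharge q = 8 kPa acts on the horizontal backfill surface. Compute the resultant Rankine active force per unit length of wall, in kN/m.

69.4 kN/m

K_a = tan²(45° − φ/2) = 0.2698.
Soil triangle: ½ K_a γ H² = 0.5×0.2698×19.0×4.8² = 59.06 kN/m.
Surcharge rectangle: K_a q H = 0.2698×8×4.8 = 10.36 kN/m.
Total = 59.06 + 10.36 = 69.42 kN/m.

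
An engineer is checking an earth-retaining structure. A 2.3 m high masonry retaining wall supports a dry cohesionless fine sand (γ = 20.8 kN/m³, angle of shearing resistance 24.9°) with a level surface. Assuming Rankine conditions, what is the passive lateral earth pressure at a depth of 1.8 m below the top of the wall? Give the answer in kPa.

K_p = (1 + sin φ)/(1 − sin φ) = 2.454.
σ_h = K_p γ z = 2.454 × 20.8 × 1.8 = 91.89 kPa.

91.9 kPa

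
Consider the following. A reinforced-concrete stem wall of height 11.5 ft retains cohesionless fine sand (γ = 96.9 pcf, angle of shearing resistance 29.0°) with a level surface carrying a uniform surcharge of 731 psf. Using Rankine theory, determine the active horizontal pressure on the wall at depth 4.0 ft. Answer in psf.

388 psf

K_a = (1 − sin φ)/(1 + sin φ) = 0.3470.
σ_v = γz + q = 96.9 × 4.0 + 731 = 1119 psf.
σ_h = K_a σ_v = 0.3470 × 1119 = 388.1 psf.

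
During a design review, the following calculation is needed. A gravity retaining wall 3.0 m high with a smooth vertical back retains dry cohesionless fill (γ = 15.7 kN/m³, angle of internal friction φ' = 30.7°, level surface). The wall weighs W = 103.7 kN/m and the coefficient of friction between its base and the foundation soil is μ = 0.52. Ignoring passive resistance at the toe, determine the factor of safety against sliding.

2.36

K_a = tan²(45° − 30.7°/2) = 0.3240.
P_a = ½K_aγH² = 0.5×0.3240×15.7×3.0² = 22.89 kN/m, acting at H/3 = 1.000 m above the base.
FS_sliding = μW / P_a = 0.52×103.7 / 22.89 = 2.356.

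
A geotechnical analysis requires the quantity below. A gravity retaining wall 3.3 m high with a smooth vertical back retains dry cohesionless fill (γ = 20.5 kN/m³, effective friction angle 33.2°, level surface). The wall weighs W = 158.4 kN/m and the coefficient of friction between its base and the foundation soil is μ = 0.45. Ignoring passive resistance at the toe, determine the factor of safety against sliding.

K_a = tan²(45° − 33.2°/2) = 0.2924.
P_a = ½K_aγH² = 0.5×0.2924×20.5×3.3² = 32.63 kN/m, acting at H/3 = 1.100 m above the base.
FS_sliding = μW / P_a = 0.45×158.4 / 32.63 = 2.184.

2.18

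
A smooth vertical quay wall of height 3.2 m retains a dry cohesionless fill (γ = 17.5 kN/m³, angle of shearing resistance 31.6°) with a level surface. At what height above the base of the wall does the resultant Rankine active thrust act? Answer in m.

K_a = 0.3123.
The pressure distribution is triangular, so the resultant acts at H/3 above the base = 3.2/3 = 1.067 m.

1.07 m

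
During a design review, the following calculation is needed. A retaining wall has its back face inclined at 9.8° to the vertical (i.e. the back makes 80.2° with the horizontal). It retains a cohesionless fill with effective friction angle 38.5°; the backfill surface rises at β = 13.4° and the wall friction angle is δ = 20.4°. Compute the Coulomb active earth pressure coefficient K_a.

K_a = sin²(α+φ) / [sin²α · sin(α−δ) · (1 + √{sin(φ+δ)sin(φ−β) / (sin(α−δ)sin(α+β))})²].
With α = 80.2°, φ = 38.5°, δ = 20.4°, β = 13.4°: K_a = 0.3372.

0.337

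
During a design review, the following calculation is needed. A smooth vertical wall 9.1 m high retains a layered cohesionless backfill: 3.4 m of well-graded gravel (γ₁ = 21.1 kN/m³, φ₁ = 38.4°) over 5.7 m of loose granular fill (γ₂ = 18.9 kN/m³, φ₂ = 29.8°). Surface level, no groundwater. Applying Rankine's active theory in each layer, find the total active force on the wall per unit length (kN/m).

269 kN/m

K_a1 = tan²(45°−38.4°/2) = 0.2337; K_a2 = tan²(45°−29.8°/2) = 0.3360.
Layer 1: σ at base = K_a1 γ₁ h₁ = 16.77 kPa; P₁ = ½×16.77×3.4 = 28.50.
Layer 2: σ_v at top = γ₁h₁ = 71.74; σ_h top = K_a2×71.74 = 24.11; σ_h base = K_a2×(71.74+18.9×5.7) = 60.31.
P₂ = ½(24.11+60.31)×5.7 = 240.6. Total P_a = 28.50+240.6 = 269.1 kN/m.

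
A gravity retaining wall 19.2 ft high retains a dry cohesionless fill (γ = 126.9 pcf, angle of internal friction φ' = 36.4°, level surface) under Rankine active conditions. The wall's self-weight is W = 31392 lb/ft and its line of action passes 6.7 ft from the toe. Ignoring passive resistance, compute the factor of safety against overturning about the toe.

K_a = tan²(45° − 36.4°/2) = 0.2552.
P_a = ½K_aγH² = 0.5×0.2552×126.9×19.2² = 5968 lb/ft, acting at H/3 = 6.400 ft above the base.
Overturning moment M_o = P_a × H/3 = 5968 × 6.400 = 38200.
Resisting moment M_r = W × 6.7 = 31392 × 6.7 = 210300.
FS_overturning = M_r/M_o = 210300/38200 = 5.506.

5.51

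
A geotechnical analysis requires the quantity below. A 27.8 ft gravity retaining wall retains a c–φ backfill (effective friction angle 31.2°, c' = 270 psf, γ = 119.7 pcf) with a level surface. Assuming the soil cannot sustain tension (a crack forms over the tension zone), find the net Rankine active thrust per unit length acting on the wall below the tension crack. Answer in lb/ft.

7440 lb/ft

K_a = 0.3175; √K_a = 0.5635.
Tension-crack depth z_c = 2c/(γ√K_a) = 2×270/(119.7×0.5635) = 8.006 ft.
σ_a at base = K_a γ H − 2c√K_a = 0.3175×119.7×27.8 − 2×270×0.5635 = 752.3 psf.
P_a = ½ × 752.3 × (H − z_c) = 0.5×752.3×19.79 = 7445 lb/ft.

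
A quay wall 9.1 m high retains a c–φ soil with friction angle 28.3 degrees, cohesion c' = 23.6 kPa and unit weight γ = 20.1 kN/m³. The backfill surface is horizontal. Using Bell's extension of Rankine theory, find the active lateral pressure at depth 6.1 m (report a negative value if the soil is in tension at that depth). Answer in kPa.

K_a = (1 − sin φ)/(1 + sin φ) = 0.3568.
σ_a = K_a γ z − 2c√K_a = 0.3568×20.1×6.1 − 2×23.6×0.5973 = 15.55 kPa.

15.6 kPa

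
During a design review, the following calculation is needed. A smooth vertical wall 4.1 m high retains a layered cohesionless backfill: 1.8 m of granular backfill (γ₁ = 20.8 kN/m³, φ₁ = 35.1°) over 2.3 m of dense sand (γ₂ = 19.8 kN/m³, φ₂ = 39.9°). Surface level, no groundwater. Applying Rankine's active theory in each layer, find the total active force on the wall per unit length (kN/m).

K_a1 = tan²(45°−35.1°/2) = 0.2698; K_a2 = tan²(45°−39.9°/2) = 0.2184.
Layer 1: σ at base = K_a1 γ₁ h₁ = 10.10 kPa; P₁ = ½×10.10×1.8 = 9.092.
Layer 2: σ_v at top = γ₁h₁ = 37.44; σ_h top = K_a2×37.44 = 8.178; σ_h base = K_a2×(37.44+19.8×2.3) = 18.13.
P₂ = ½(8.178+18.13)×2.3 = 30.25. Total P_a = 9.092+30.25 = 39.34 kN/m.

39.3 kN/m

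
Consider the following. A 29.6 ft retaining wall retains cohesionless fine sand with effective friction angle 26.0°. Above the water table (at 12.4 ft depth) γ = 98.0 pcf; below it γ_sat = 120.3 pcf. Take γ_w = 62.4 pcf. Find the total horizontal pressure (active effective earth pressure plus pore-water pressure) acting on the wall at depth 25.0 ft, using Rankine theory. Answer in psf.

K_a = (1 − sin φ)/(1 + sin φ) = 0.3905.
γ' = 120.3 − 62.4 = 57.90 pcf.
Effective vertical stress at 25.0 ft: σ'_v = 98.0×12.4 + 57.90×12.6 = 1945 psf.
σ'_h = K_a σ'_v = 0.3905 × 1945 = 759.3 psf; u = γ_w × 12.6 = 786.2 psf.
Total σ_h = 759.3 + 786.2 = 1546 psf.

1550 psf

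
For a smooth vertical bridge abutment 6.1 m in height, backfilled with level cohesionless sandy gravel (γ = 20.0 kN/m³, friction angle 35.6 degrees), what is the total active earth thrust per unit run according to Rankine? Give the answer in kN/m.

K_a = tan²(45° − φ/2) = 0.2641.
P_a = ½ K_a γ H² = 0.5 × 0.2641 × 20.0 × 6.1² = 98.28 kN/m.

98.3 kN/m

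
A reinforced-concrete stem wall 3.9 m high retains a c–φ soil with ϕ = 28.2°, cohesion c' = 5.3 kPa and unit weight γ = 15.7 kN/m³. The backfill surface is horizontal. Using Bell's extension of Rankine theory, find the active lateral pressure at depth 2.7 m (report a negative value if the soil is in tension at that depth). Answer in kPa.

K_a = (1 − sin φ)/(1 + sin φ) = 0.3582.
σ_a = K_a γ z − 2c√K_a = 0.3582×15.7×2.7 − 2×5.3×0.5985 = 8.840 kPa.

8.84 kPa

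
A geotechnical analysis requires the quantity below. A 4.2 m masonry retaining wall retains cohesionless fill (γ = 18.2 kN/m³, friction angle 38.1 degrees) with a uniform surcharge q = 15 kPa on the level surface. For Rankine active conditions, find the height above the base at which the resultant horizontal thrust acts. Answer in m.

1.60 m

K_a = 0.2368.
Triangular part P₁ = ½K_aγH² = 38.02 at H/3 = 1.400 m; rectangular part P₂ = K_a q H = 14.92 at H/2 = 2.100 m.
ȳ = (P₁·1.400 + P₂·2.100)/(P₁+P₂) = 1.597 m.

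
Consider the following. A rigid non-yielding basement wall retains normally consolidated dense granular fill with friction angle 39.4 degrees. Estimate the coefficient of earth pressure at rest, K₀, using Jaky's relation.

K₀ = 1 − sin φ' = 1 − sin 39.4° = 0.3653.

0.365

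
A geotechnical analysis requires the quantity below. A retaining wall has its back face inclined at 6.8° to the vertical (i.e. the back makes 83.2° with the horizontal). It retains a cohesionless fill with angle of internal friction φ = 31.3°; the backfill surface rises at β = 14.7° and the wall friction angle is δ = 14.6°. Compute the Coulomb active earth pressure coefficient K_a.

K_a = sin²(α+φ) / [sin²α · sin(α−δ) · (1 + √{sin(φ+δ)sin(φ−β) / (sin(α−δ)sin(α+β))})²].
With α = 83.2°, φ = 31.3°, δ = 14.6°, β = 14.7°: K_a = 0.4165.

0.416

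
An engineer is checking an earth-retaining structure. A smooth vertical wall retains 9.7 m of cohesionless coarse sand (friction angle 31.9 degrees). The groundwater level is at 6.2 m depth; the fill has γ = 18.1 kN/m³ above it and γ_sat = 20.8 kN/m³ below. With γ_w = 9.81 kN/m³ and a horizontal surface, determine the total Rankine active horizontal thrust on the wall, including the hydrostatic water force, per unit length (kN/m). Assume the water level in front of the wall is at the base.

309 kN/m

K_a = tan²(45° − φ/2) = 0.3085.
γ' = 20.8 − 9.81 = 10.99 kN/m³. Depth below WT = 3.5 m.
σ'_h at WT = K_a γ d_w = 34.62 kPa; at base = 34.62 + K_a γ' × 3.5 = 46.49 kPa.
P₁ (0–6.2 m) = ½×34.62×6.2 = 107.3. P₂ (6.2–9.7 m) = ½(34.62+46.49)×3.5 = 141.9.
P_w = ½ γ_w h₂² = 0.5×9.81×3.5² = 60.09. Total = 107.3+141.9+60.09 = 309.4 kN/m.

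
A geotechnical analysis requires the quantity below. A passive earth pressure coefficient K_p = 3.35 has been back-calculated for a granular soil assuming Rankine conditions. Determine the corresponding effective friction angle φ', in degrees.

32.7°

K_p = (1+sin φ)/(1−sin φ) ⇒ sin φ = (K_p − 1)/(K_p + 1) = 0.5402.
φ = arcsin(0.5402) = 32.70°.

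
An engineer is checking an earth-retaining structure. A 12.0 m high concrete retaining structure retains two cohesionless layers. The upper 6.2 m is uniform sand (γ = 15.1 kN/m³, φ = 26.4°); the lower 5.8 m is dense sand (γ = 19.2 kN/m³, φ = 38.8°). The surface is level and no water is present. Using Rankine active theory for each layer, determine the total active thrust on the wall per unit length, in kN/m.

K_a1 = tan²(45°−26.4°/2) = 0.3844; K_a2 = tan²(45°−38.8°/2) = 0.2296.
Layer 1: σ at base = K_a1 γ₁ h₁ = 35.99 kPa; P₁ = ½×35.99×6.2 = 111.6.
Layer 2: σ_v at top = γ₁h₁ = 93.62; σ_h top = K_a2×93.62 = 21.49; σ_h base = K_a2×(93.62+19.2×5.8) = 47.05.
P₂ = ½(21.49+47.05)×5.8 = 198.8. Total P_a = 111.6+198.8 = 310.4 kN/m.

310 kN/m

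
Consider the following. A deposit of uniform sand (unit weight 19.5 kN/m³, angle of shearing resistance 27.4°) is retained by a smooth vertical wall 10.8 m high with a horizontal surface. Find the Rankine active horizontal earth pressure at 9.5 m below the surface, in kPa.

K_a = (1 − sin φ)/(1 + sin φ) = 0.3697.
σ_h = K_a γ z = 0.3697 × 19.5 × 9.5 = 68.48 kPa.

68.5 kPa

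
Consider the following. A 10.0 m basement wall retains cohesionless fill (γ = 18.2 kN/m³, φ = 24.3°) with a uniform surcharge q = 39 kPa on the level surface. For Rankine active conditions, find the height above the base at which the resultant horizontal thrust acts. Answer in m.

K_a = 0.4169.
Triangular part P₁ = ½K_aγH² = 379.4 at H/3 = 3.333 m; rectangular part P₂ = K_a q H = 162.6 at H/2 = 5.000 m.
ȳ = (P₁·3.333 + P₂·5.000)/(P₁+P₂) = 3.833 m.

3.83 m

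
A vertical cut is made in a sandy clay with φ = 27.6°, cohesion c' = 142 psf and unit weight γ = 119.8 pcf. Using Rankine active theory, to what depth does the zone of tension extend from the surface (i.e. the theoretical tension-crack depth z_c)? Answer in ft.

K_a = tan²(45° − 27.6°/2) = 0.3668; √K_a = 0.6056.
The active pressure is zero where K_a γ z = 2c√K_a, so z_c = 2c/(γ√K_a) = 2×142/(119.8×0.6056) = 3.914 ft.

3.91 ft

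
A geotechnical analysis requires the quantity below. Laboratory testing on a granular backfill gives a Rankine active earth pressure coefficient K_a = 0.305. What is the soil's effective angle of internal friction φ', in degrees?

K_a = tan²(45° − φ/2) ⇒ 45° − φ/2 = arctan(√0.305) = 28.91°.
φ = 2(45° − 28.91°) = 32.18°.

32.2°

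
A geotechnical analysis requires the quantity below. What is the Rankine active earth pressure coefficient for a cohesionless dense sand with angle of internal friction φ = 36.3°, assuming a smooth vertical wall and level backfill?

0.256

K_a = tan²(45° − φ/2) = tan²(26.85°) = 0.2563.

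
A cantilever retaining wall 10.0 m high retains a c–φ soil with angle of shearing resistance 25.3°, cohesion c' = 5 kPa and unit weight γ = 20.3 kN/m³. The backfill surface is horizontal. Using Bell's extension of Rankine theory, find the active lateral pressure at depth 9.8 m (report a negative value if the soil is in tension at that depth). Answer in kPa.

73.5 kPa

K_a = (1 − sin φ)/(1 + sin φ) = 0.4012.
σ_a = K_a γ z − 2c√K_a = 0.4012×20.3×9.8 − 2×5×0.6334 = 73.48 kPa.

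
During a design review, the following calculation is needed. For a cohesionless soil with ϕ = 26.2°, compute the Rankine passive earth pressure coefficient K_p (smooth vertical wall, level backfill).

K_p = (1 + sin φ)/(1 − sin φ) = tan²(45° + 26.2°/2) = 2.581.

2.58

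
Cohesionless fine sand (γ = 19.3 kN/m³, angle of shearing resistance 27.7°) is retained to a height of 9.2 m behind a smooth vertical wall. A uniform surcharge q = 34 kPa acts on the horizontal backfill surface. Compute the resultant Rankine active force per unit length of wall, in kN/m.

413 kN/m

K_a = tan²(45° − φ/2) = 0.3653.
Soil triangle: ½ K_a γ H² = 0.5×0.3653×19.3×9.2² = 298.4 kN/m.
Surcharge rectangle: K_a q H = 0.3653×34×9.2 = 114.3 kN/m.
Total = 298.4 + 114.3 = 412.7 kN/m.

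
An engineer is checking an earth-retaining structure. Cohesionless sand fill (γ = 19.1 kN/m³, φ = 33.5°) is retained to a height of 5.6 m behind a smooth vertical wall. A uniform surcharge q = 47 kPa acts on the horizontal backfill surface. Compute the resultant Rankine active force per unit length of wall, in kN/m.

K_a = tan²(45° − φ/2) = 0.2887.
Soil triangle: ½ K_a γ H² = 0.5×0.2887×19.1×5.6² = 86.47 kN/m.
Surcharge rectangle: K_a q H = 0.2887×47×5.6 = 75.99 kN/m.
Total = 86.47 + 75.99 = 162.5 kN/m.

162 kN/m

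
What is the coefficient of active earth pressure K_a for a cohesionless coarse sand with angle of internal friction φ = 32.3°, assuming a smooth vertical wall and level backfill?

K_a = tan²(45° − φ/2) = tan²(28.85°) = 0.3035.

0.303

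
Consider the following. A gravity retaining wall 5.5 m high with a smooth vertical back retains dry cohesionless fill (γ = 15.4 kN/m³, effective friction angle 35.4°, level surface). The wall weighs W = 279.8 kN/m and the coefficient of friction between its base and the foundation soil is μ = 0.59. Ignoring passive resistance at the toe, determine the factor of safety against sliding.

K_a = tan²(45° − 35.4°/2) = 0.2664.
P_a = ½K_aγH² = 0.5×0.2664×15.4×5.5² = 62.05 kN/m, acting at H/3 = 1.833 m above the base.
FS_sliding = μW / P_a = 0.59×279.8 / 62.05 = 2.660.

2.66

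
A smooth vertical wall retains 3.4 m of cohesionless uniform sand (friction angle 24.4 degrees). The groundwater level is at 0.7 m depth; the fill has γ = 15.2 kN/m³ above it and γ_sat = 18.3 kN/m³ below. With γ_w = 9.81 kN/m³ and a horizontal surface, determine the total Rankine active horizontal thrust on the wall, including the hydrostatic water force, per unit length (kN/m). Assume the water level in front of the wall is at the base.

K_a = tan²(45° − φ/2) = 0.4153.
γ' = 18.3 − 9.81 = 8.490 kN/m³. Depth below WT = 2.7 m.
σ'_h at WT = K_a γ d_w = 4.419 kPa; at base = 4.419 + K_a γ' × 2.7 = 13.94 kPa.
P₁ (0–0.7 m) = ½×4.419×0.7 = 1.547. P₂ (0.7–3.4 m) = ½(4.419+13.94)×2.7 = 24.78.
P_w = ½ γ_w h₂² = 0.5×9.81×2.7² = 35.76. Total = 1.547+24.78+35.76 = 62.09 kN/m.

62.1 kN/m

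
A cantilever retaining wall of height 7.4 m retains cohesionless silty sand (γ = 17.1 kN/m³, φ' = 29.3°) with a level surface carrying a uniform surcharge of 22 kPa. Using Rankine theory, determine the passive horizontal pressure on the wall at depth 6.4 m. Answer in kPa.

383 kPa

K_p = (1 + sin φ)/(1 − sin φ) = 2.917.
σ_v = γz + q = 17.1 × 6.4 + 22 = 131.4 kPa.
σ_h = K_p σ_v = 2.917 × 131.4 = 383.4 kPa.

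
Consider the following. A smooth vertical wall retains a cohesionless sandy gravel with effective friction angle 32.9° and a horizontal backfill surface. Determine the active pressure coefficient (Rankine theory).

K_a = tan²(45° − φ/2) = tan²(28.55°) = 0.2960.

0.296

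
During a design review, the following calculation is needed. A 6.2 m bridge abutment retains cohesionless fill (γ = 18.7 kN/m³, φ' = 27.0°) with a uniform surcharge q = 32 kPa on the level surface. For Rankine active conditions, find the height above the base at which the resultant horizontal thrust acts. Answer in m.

2.43 m

K_a = 0.3755.
Triangular part P₁ = ½K_aγH² = 135.0 at H/3 = 2.067 m; rectangular part P₂ = K_a q H = 74.50 at H/2 = 3.100 m.
ȳ = (P₁·2.067 + P₂·3.100)/(P₁+P₂) = 2.434 m.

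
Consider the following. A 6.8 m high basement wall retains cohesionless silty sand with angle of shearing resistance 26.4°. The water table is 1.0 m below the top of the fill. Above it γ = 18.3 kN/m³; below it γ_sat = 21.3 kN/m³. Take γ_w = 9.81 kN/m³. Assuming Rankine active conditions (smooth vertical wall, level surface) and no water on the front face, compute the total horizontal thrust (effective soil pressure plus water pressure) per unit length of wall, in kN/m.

K_a = tan²(45° − φ/2) = 0.3844.
γ' = 21.3 − 9.81 = 11.49 kN/m³. Depth below WT = 5.8 m.
σ'_h at WT = K_a γ d_w = 7.035 kPa; at base = 7.035 + K_a γ' × 5.8 = 32.65 kPa.
P₁ (0–1.0 m) = ½×7.035×1.0 = 3.518. P₂ (1.0–6.8 m) = ½(7.035+32.65)×5.8 = 115.1.
P_w = ½ γ_w h₂² = 0.5×9.81×5.8² = 165.0. Total = 3.518+115.1+165.0 = 283.6 kN/m.

284 kN/m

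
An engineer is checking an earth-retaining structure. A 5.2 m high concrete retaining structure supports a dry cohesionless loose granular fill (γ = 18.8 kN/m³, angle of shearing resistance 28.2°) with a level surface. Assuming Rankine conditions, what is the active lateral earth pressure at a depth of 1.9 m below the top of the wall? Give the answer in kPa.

12.8 kPa

K_a = (1 − sin φ)/(1 + sin φ) = 0.3582.
σ_h = K_a γ z = 0.3582 × 18.8 × 1.9 = 12.79 kPa.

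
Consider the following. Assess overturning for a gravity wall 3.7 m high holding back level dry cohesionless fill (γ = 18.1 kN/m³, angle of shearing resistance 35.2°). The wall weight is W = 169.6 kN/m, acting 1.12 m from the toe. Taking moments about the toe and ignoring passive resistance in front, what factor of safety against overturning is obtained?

K_a = tan²(45° − 35.2°/2) = 0.2687.
P_a = ½K_aγH² = 0.5×0.2687×18.1×3.7² = 33.29 kN/m, acting at H/3 = 1.233 m above the base.
Overturning moment M_o = P_a × H/3 = 33.29 × 1.233 = 41.06.
Resisting moment M_r = W × 1.12 = 169.6 × 1.12 = 190.0.
FS_overturning = M_r/M_o = 190.0/41.06 = 4.627.

4.63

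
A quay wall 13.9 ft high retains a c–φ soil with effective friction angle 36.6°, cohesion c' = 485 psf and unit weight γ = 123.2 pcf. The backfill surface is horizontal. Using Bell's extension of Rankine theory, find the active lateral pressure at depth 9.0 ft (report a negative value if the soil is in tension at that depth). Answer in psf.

K_a = (1 − sin φ)/(1 + sin φ) = 0.2530.
σ_a = K_a γ z − 2c√K_a = 0.2530×123.2×9.0 − 2×485×0.5029 = -207.4 psf.

-207 psf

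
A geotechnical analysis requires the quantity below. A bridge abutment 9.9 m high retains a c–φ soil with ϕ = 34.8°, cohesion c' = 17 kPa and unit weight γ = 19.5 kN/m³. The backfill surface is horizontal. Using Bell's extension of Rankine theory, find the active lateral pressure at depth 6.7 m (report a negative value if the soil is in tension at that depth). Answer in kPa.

K_a = (1 − sin φ)/(1 + sin φ) = 0.2733.
σ_a = K_a γ z − 2c√K_a = 0.2733×19.5×6.7 − 2×17×0.5228 = 17.93 kPa.

17.9 kPa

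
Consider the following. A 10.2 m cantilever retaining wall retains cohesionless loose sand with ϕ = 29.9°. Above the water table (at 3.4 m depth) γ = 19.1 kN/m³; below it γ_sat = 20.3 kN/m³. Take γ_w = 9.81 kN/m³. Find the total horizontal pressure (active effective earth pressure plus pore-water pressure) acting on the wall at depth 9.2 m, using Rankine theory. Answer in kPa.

K_a = (1 − sin φ)/(1 + sin φ) = 0.3347.
γ' = 20.3 − 9.81 = 10.49 kN/m³.
Effective vertical stress at 9.2 m: σ'_v = 19.1×3.4 + 10.49×5.80 = 125.8 kPa.
σ'_h = K_a σ'_v = 0.3347 × 125.8 = 42.10 kPa; u = γ_w × 5.80 = 56.90 kPa.
Total σ_h = 42.10 + 56.90 = 98.99 kPa.

99.0 kPa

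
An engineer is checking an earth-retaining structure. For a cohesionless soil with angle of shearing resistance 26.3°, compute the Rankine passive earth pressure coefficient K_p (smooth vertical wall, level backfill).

2.59

K_p = (1 + sin φ)/(1 − sin φ) = tan²(45° + 26.3°/2) = 2.591.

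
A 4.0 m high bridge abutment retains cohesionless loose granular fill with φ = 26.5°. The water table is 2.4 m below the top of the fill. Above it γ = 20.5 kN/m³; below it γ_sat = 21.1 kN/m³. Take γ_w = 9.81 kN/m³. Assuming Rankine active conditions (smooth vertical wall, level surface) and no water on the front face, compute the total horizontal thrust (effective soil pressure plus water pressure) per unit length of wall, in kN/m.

K_a = tan²(45° − φ/2) = 0.3829.
γ' = 21.1 − 9.81 = 11.29 kN/m³. Depth below WT = 1.6 m.
σ'_h at WT = K_a γ d_w = 18.84 kPa; at base = 18.84 + K_a γ' × 1.6 = 25.76 kPa.
P₁ (0–2.4 m) = ½×18.84×2.4 = 22.61. P₂ (2.4–4.0 m) = ½(18.84+25.76)×1.6 = 35.68.
P_w = ½ γ_w h₂² = 0.5×9.81×1.6² = 12.56. Total = 22.61+35.68+12.56 = 70.84 kN/m.

70.8 kN/m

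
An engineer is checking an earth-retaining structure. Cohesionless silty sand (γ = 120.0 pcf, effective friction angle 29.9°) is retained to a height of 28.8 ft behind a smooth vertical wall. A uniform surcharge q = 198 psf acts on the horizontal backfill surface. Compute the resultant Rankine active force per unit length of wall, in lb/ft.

18600 lb/ft

K_a = tan²(45° − φ/2) = 0.3347.
Soil triangle: ½ K_a γ H² = 0.5×0.3347×120.0×28.8² = 16660 lb/ft.
Surcharge rectangle: K_a q H = 0.3347×198×28.8 = 1908 lb/ft.
Total = 16660 + 1908 = 18560 lb/ft.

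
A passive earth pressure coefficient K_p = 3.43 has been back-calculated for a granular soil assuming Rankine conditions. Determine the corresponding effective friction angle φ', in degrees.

33.3°

K_p = (1+sin φ)/(1−sin φ) ⇒ sin φ = (K_p − 1)/(K_p + 1) = 0.5485.
φ = arcsin(0.5485) = 33.27°.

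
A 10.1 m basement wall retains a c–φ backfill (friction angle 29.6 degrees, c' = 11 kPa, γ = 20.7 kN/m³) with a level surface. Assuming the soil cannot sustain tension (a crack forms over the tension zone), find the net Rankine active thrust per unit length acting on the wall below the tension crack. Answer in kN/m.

K_a = 0.3387; √K_a = 0.5820.
Tension-crack depth z_c = 2c/(γ√K_a) = 2×11/(20.7×0.5820) = 1.826 m.
σ_a at base = K_a γ H − 2c√K_a = 0.3387×20.7×10.1 − 2×11×0.5820 = 58.02 kPa.
P_a = ½ × 58.02 × (H − z_c) = 0.5×58.02×8.274 = 240.0 kN/m.

240 kN/m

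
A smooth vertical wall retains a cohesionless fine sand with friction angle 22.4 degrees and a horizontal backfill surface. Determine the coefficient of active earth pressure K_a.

0.448

K_a = tan²(45° − φ/2) = tan²(33.80°) = 0.4482.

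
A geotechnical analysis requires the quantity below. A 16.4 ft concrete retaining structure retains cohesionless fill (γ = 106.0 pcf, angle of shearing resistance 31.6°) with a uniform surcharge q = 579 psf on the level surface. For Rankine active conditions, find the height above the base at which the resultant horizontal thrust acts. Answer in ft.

6.56 ft

K_a = 0.3123.
Triangular part P₁ = ½K_aγH² = 4452 at H/3 = 5.467 ft; rectangular part P₂ = K_a q H = 2966 at H/2 = 8.200 ft.
ȳ = (P₁·5.467 + P₂·8.200)/(P₁+P₂) = 6.559 ft.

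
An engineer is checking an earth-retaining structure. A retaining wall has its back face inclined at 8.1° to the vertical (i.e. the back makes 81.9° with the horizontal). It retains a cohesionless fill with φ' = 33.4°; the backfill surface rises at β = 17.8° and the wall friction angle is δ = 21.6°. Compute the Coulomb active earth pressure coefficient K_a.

K_a = sin²(α+φ) / [sin²α · sin(α−δ) · (1 + √{sin(φ+δ)sin(φ−β) / (sin(α−δ)sin(α+β))})²].
With α = 81.9°, φ = 33.4°, δ = 21.6°, β = 17.8°: K_a = 0.4226.

0.423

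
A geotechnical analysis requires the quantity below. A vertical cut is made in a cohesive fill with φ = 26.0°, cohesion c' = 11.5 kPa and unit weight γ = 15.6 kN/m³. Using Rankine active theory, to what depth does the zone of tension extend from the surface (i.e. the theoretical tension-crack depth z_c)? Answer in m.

K_a = tan²(45° − 26.0°/2) = 0.3905; √K_a = 0.6249.
The active pressure is zero where K_a γ z = 2c√K_a, so z_c = 2c/(γ√K_a) = 2×11.5/(15.6×0.6249) = 2.359 m.

2.36 m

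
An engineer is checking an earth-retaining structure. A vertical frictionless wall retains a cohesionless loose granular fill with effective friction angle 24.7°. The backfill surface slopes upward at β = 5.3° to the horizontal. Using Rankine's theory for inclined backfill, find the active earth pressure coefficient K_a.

0.417

K_a = cos β · (cos β − √(cos²β − cos²φ)) / (cos β + √(cos²β − cos²φ)).
cos β = 0.9957, cos φ = 0.9085, √(cos²β − cos²φ) = 0.4075.
K_a = 0.9957 × (0.9957 − 0.4075)/(0.9957 + 0.4075) = 0.4174.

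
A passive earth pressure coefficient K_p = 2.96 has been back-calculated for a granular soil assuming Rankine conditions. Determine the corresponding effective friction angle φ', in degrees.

29.7°

K_p = (1+sin φ)/(1−sin φ) ⇒ sin φ = (K_p − 1)/(K_p + 1) = 0.4949.
φ = arcsin(0.4949) = 29.67°.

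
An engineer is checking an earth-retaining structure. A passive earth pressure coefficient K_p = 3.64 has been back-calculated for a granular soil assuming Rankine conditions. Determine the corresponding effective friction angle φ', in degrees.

34.7°

K_p = (1+sin φ)/(1−sin φ) ⇒ sin φ = (K_p − 1)/(K_p + 1) = 0.5690.
φ = arcsin(0.5690) = 34.68°.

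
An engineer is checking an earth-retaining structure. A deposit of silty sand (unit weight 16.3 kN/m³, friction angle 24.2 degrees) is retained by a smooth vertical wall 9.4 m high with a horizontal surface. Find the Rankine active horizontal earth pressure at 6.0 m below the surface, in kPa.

K_a = (1 − sin φ)/(1 + sin φ) = 0.4185.
σ_h = K_a γ z = 0.4185 × 16.3 × 6.0 = 40.93 kPa.

40.9 kPa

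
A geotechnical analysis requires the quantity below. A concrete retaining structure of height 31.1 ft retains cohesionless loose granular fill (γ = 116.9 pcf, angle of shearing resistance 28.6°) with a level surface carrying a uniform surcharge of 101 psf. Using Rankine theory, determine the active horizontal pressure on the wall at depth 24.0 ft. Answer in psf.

K_a = (1 − sin φ)/(1 + sin φ) = 0.3525.
σ_v = γz + q = 116.9 × 24.0 + 101 = 2907 psf.
σ_h = K_a σ_v = 0.3525 × 2907 = 1025 psf.

1020 psf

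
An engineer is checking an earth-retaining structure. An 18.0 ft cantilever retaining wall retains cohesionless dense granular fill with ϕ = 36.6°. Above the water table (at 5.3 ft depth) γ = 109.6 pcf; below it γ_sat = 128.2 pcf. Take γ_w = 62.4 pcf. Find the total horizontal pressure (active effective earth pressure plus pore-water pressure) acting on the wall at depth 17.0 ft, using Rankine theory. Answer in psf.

1070 psf

K_a = (1 − sin φ)/(1 + sin φ) = 0.2530.
γ' = 128.2 − 62.4 = 65.80 pcf.
Effective vertical stress at 17.0 ft: σ'_v = 109.6×5.3 + 65.80×11.7 = 1351 psf.
σ'_h = K_a σ'_v = 0.2530 × 1351 = 341.7 psf; u = γ_w × 11.7 = 730.1 psf.
Total σ_h = 341.7 + 730.1 = 1072 psf.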